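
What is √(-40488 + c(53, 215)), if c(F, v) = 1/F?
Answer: I*√113730739/53 ≈ 201.22*I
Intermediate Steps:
√(-40488 + c(53, 215)) = √(-40488 + 1/53) = √(-2145863/53) = I*√113730739/53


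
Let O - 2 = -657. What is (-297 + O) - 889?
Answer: -1841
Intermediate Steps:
O = -655 (O = 2 - 657 = -655)
(-297 + O) - 889 = (-297 - 655) - 889 = -952 - 889 = -1841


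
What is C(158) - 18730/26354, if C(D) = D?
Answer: 2072601/13177 ≈ 157.29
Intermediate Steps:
C(158) - 18730/26354 = 158 - 18730/26354 = 158 - 1*9365/13177 = 158 - 9365/13177 = 2072601/13177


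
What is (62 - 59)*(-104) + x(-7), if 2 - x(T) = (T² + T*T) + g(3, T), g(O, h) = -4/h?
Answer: -2860/7 ≈ -408.57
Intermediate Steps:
x(T) = 2 - 2*T² + 4/T (x(T) = 2 - ((T² + T*T) - 4/T) = 2 - ((T² + T²) - 4/T) = 2 - (2*T² - 4/T) = 2 - (-4/T + 2*T²) = 2 + (-2*T² + 4/T) = 2 - 2*T² + 4/T)
(62 - 59)*(-104) + x(-7) = (62 - 59)*(-104) + (2 - 2*(-7)² + 4/(-7)) = 3*(-104) + (2 - 2*49 + 4*(-⅐)) = -312 + (2 - 98 - 4/7) = -312 - 676/7 = -2860/7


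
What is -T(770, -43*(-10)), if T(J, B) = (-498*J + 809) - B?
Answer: 383081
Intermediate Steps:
T(J, B) = 809 - B - 498*J (T(J, B) = (809 - 498*J) - B = 809 - B - 498*J)
-T(770, -43*(-10)) = -(809 - (-43)*(-10) - 498*770) = -(809 - 1*430 - 383460) = -(809 - 430 - 383460) = -1*(-383081) = 383081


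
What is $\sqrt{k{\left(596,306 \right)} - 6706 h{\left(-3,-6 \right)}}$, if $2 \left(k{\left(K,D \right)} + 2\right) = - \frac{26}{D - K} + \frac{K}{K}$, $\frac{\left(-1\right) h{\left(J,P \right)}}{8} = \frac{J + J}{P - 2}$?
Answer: $\frac{\sqrt{845931305}}{145} \approx 200.59$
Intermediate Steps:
$h{\left(J,P \right)} = - \frac{16 J}{-2 + P}$ ($h{\left(J,P \right)} = - 8 \frac{J + J}{P - 2} = - 8 \frac{2 J}{-2 + P} = - \frac{16 J}{-2 + P}$)
$k{\left(K,D \right)} = - \frac{3}{2} - \frac{13}{D - K}$ ($k{\left(K,D \right)} = -2 + \frac{- \frac{26}{D - K} + \frac{K}{K}}{2} = -2 + \frac{- \frac{26}{D - K} + 1}{2} = -2 + \frac{1 - \frac{26}{D - K}}{2} = -2 + \left(\frac{1}{2} - \frac{13}{D - K}\right) = - \frac{3}{2} - \frac{13}{D - K}$)
$\sqrt{k{\left(596,306 \right)} - 6706 h{\left(-3,-6 \right)}} = \sqrt{\frac{-26 - 918 + 3 \cdot 596}{2 \left(306 - 596\right)} - 6706 \left(\left(-16\right) \left(-3\right) \frac{1}{-2 - 6}\right)} = \sqrt{\frac{-26 - 918 + 1788}{2 \left(306 - 596\right)} - 6706 \left(\left(-16\right) \left(-3\right) \frac{1}{-8}\right)} = \sqrt{\frac{1}{2} \frac{1}{-290} \cdot 844 - 6706 \left(\left(-16\right) \left(-3\right) \left(- \frac{1}{8}\right)\right)} = \sqrt{\frac{1}{2} \left(- \frac{1}{290}\right) 844 - -40236} = \sqrt{- \frac{211}{145} + 40236} = \sqrt{\frac{5834009}{145}} = \frac{\sqrt{845931305}}{145}$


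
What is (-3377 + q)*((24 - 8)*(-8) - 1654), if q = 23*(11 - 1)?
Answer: 5607954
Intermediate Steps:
q = 230 (q = 23*10 = 230)
(-3377 + q)*((24 - 8)*(-8) - 1654) = (-3377 + 230)*((24 - 8)*(-8) - 1654) = -3147*(16*(-8) - 1654) = -3147*(-128 - 1654) = -3147*(-1782) = 5607954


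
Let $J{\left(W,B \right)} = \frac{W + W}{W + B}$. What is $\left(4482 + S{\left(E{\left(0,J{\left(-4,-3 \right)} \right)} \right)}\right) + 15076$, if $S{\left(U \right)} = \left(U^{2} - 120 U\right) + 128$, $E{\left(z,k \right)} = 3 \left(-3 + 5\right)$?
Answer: $19002$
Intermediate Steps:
$J{\left(W,B \right)} = \frac{2 W}{B + W}$
$E{\left(z,k \right)} = 6$ ($E{\left(z,k \right)} = 3 \cdot 2 = 6$)
$S{\left(U \right)} = 128 + U^{2} - 120 U$
$\left(4482 + S{\left(E{\left(0,J{\left(-4,-3 \right)} \right)} \right)}\right) + 15076 = \left(4482 + \left(128 + 6^{2} - 720\right)\right) + 15076 = \left(4482 + \left(128 + 36 - 720\right)\right) + 15076 = \left(4482 - 556\right) + 15076 = 3926 + 15076 = 19002$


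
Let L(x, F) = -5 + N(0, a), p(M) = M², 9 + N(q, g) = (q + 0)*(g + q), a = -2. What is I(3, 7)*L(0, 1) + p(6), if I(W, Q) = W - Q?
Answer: 92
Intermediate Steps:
N(q, g) = -9 + q*(g + q) (N(q, g) = -9 + (q + 0)*(g + q) = -9 + q*(g + q))
L(x, F) = -14 (L(x, F) = -5 + (-9 + 0² - 2*0) = -5 + (-9 + 0 + 0) = -5 - 9 = -14)
I(3, 7)*L(0, 1) + p(6) = (3 - 1*7)*(-14) + 6² = (3 - 7)*(-14) + 36 = -4*(-14) + 36 = 56 + 36 = 92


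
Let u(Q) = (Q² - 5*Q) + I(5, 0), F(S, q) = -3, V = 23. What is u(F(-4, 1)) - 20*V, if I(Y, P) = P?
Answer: -436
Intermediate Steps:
u(Q) = Q² - 5*Q (u(Q) = (Q² - 5*Q) + 0 = Q² - 5*Q)
u(F(-4, 1)) - 20*V = -3*(-5 - 3) - 20*23 = -3*(-8) - 460 = 24 - 460 = -436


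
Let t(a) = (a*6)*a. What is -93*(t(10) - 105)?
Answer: -46035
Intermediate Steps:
t(a) = 6*a² (t(a) = (6*a)*a = 6*a²)
-93*(t(10) - 105) = -93*(6*10² - 105) = -93*(6*100 - 105) = -93*(600 - 105) = -93*495 = -46035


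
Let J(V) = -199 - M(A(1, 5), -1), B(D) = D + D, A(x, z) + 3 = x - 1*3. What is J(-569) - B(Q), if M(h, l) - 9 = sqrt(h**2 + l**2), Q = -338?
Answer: 468 - sqrt(26) ≈ 462.90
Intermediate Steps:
A(x, z) = -6 + x (A(x, z) = -3 + (x - 1*3) = -3 + (x - 3) = -3 + (-3 + x) = -6 + x)
M(h, l) = 9 + sqrt(h**2 + l**2)
B(D) = 2*D
J(V) = -208 - sqrt(26) (J(V) = -199 - (9 + sqrt((-6 + 1)**2 + (-1)**2)) = -199 - (9 + sqrt((-5)**2 + 1)) = -199 - (9 + sqrt(25 + 1)) = -199 - (9 + sqrt(26)) = -199 + (-9 - sqrt(26)) = -208 - sqrt(26))
J(-569) - B(Q) = (-208 - sqrt(26)) - 2*(-338) = (-208 - sqrt(26)) - 1*(-676) = (-208 - sqrt(26)) + 676 = 468 - sqrt(26)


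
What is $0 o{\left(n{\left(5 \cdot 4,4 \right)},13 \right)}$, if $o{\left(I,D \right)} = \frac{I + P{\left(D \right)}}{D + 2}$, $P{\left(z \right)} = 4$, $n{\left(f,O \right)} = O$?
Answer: $0$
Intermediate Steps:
$o{\left(I,D \right)} = \frac{4 + I}{2 + D}$ ($o{\left(I,D \right)} = \frac{I + 4}{D + 2} = \frac{4 + I}{2 + D}$)
$0 o{\left(n{\left(5 \cdot 4,4 \right)},13 \right)} = 0 \frac{4 + 4}{2 + 13} = 0 \cdot \frac{1}{15} \cdot 8 = 0 \cdot \frac{8}{15} = 0$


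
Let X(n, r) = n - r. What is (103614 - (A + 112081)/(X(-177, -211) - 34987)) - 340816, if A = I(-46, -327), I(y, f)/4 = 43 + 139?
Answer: -2763602899/11651 ≈ -2.3720e+5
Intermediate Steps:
I(y, f) = 728 (I(y, f) = 4*(43 + 139) = 4*182 = 728)
A = 728
(103614 - (A + 112081)/(X(-177, -211) - 34987)) - 340816 = (103614 - (728 + 112081)/((-177 - 1*(-211)) - 34987)) - 340816 = (103614 - 112809/((-177 + 211) - 34987)) - 340816 = (103614 - 112809/(34 - 34987)) - 340816 = (103614 - 112809/(-34953)) - 340816 = (103614 - 112809*(-1)/34953) - 340816 = (103614 - 1*(-37603/11651)) - 340816 = (103614 + 37603/11651) - 340816 = 1207244317/11651 - 340816 = -2763602899/11651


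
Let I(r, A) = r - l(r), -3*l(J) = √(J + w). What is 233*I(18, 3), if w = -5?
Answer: 4194 + 233*√13/3 ≈ 4474.0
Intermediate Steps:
l(J) = -√(-5 + J)/3 (l(J) = -√(J - 5)/3 = -√(-5 + J)/3)
I(r, A) = r + √(-5 + r)/3 (I(r, A) = r - (-1)*√(-5 + r)/3 = r + √(-5 + r)/3)
233*I(18, 3) = 233*(18 + √(-5 + 18)/3) = 233*(18 + √13/3) = 4194 + 233*√13/3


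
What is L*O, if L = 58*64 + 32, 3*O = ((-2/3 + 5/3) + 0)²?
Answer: 1248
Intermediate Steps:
O = ⅓ (O = ((-2/3 + 5/3) + 0)²/3 = ((-2*⅓ + 5*(⅓)) + 0)²/3 = ((-⅔ + 5/3) + 0)²/3 = (1 + 0)²/3 = (⅓)*1² = (⅓)*1 = ⅓ ≈ 0.33333)
L = 3744 (L = 3712 + 32 = 3744)
L*O = 3744*(⅓) = 1248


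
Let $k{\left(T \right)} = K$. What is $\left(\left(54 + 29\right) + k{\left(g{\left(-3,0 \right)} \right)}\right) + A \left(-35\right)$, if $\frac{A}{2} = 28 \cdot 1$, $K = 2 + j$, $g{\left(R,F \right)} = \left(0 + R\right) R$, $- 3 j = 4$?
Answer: $- \frac{5629}{3} \approx -1876.3$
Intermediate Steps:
$j = - \frac{4}{3}$ ($j = \left(- \frac{1}{3}\right) 4 = - \frac{4}{3} \approx -1.3333$)
$g{\left(R,F \right)} = R^{2}$ ($g{\left(R,F \right)} = R R = R^{2}$)
$K = \frac{2}{3}$ ($K = 2 - \frac{4}{3} = \frac{2}{3} \approx 0.66667$)
$k{\left(T \right)} = \frac{2}{3}$
$A = 56$ ($A = 2 \cdot 28 \cdot 1 = 2 \cdot 28 = 56$)
$\left(\left(54 + 29\right) + k{\left(g{\left(-3,0 \right)} \right)}\right) + A \left(-35\right) = \left(\left(54 + 29\right) + \frac{2}{3}\right) + 56 \left(-35\right) = \left(83 + \frac{2}{3}\right) - 1960 = \frac{251}{3} - 1960 = - \frac{5629}{3}$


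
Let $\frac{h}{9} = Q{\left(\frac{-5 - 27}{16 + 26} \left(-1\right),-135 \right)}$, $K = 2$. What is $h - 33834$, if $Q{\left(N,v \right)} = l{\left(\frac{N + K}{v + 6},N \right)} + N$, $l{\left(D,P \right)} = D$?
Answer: $- \frac{10182028}{301} \approx -33827.0$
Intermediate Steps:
$Q{\left(N,v \right)} = N + \frac{2 + N}{6 + v}$ ($Q{\left(N,v \right)} = \frac{N + 2}{v + 6} + N = \frac{2 + N}{6 + v} + N = N + \frac{2 + N}{6 + v}$)
$h = \frac{2006}{301}$ ($h = 9 \frac{2 + \frac{-5 - 27}{16 + 26} \left(-1\right) + \frac{-5 - 27}{16 + 26} \left(-1\right) \left(6 - 135\right)}{6 - 135} = 9 \frac{2 + - \frac{32}{42} \left(-1\right) + - \frac{32}{42} \left(-1\right) \left(-129\right)}{-129} = 9 \left(- \frac{2 + \left(-32\right) \frac{1}{42} \left(-1\right) + \left(-32\right) \frac{1}{42} \left(-1\right) \left(-129\right)}{129}\right) = 9 \left(- \frac{2 - - \frac{16}{21} + \left(- \frac{16}{21}\right) \left(-1\right) \left(-129\right)}{129}\right) = 9 \left(- \frac{2 + \frac{16}{21} + \frac{16}{21} \left(-129\right)}{129}\right) = 9 \left(- \frac{2 + \frac{16}{21} - \frac{688}{7}}{129}\right) = 9 \left(\left(- \frac{1}{129}\right) \left(- \frac{2006}{21}\right)\right) = 9 \cdot \frac{2006}{2709} = \frac{2006}{301} \approx 6.6645$)
$h - 33834 = \frac{2006}{301} - 33834 = - \frac{10182028}{301}$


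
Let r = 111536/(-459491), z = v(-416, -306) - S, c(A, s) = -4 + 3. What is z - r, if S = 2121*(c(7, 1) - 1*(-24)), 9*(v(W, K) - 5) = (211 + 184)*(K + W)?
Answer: -332758702448/4135419 ≈ -80466.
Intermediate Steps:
c(A, s) = -1
v(W, K) = 5 + 395*K/9 + 395*W/9 (v(W, K) = 5 + ((211 + 184)*(K + W))/9 = 5 + (395*(K + W))/9 = 5 + (395*K + 395*W)/9 = 5 + (395*K/9 + 395*W/9) = 5 + 395*K/9 + 395*W/9)
S = 48783 (S = 2121*(-1 - 1*(-24)) = 2121*(-1 + 24) = 2121*23 = 48783)
z = -724192/9 (z = (5 + (395/9)*(-306) + (395/9)*(-416)) - 1*48783 = (5 - 13430 - 164320/9) - 48783 = -285145/9 - 48783 = -724192/9 ≈ -80466.)
r = -111536/459491 (r = 111536*(-1/459491) = -111536/459491 ≈ -0.24274)
z - r = -724192/9 - 1*(-111536/459491) = -724192/9 + 111536/459491 = -332758702448/4135419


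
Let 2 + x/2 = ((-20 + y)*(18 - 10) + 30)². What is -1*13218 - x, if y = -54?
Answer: -644902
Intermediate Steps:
x = 631684 (x = -4 + 2*((-20 - 54)*(18 - 10) + 30)² = -4 + 2*(-74*8 + 30)² = -4 + 2*(-592 + 30)² = -4 + 2*(-562)² = -4 + 2*315844 = -4 + 631688 = 631684)
-1*13218 - x = -1*13218 - 1*631684 = -13218 - 631684 = -644902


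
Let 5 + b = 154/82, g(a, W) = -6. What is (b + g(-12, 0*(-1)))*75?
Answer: -28050/41 ≈ -684.15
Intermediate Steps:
b = -128/41 (b = -5 + 154/82 = -5 + 154*(1/82) = -5 + 77/41 = -128/41 ≈ -3.1220)
(b + g(-12, 0*(-1)))*75 = (-128/41 - 6)*75 = -374/41*75 = -28050/41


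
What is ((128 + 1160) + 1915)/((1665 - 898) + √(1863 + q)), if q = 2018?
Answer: 2456701/584408 - 3203*√3881/584408 ≈ 3.8623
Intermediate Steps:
((128 + 1160) + 1915)/((1665 - 898) + √(1863 + q)) = ((128 + 1160) + 1915)/((1665 - 898) + √(1863 + 2018)) = (1288 + 1915)/(767 + √3881) = 3203/(767 + √3881)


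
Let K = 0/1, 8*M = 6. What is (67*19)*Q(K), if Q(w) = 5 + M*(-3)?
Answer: 14003/4 ≈ 3500.8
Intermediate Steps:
M = 3/4 (M = (1/8)*6 = 3/4 ≈ 0.75000)
K = 0 (K = 0*1 = 0)
Q(w) = 11/4 (Q(w) = 5 + (3/4)*(-3) = 5 - 9/4 = 11/4)
(67*19)*Q(K) = (67*19)*(11/4) = 1273*(11/4) = 14003/4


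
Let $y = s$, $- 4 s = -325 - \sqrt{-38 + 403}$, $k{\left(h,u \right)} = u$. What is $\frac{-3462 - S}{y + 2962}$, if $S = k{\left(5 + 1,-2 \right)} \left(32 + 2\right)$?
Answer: $- \frac{41315162}{37045391} + \frac{3394 \sqrt{365}}{37045391} \approx -1.1135$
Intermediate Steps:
$S = -68$ ($S = - 2 \left(32 + 2\right) = \left(-2\right) 34 = -68$)
$s = \frac{325}{4} + \frac{\sqrt{365}}{4}$ ($s = - \frac{-325 - \sqrt{-38 + 403}}{4} = - \frac{-325 - \sqrt{365}}{4} = \frac{325}{4} + \frac{\sqrt{365}}{4} \approx 86.026$)
$y = \frac{325}{4} + \frac{\sqrt{365}}{4} \approx 86.026$
$\frac{-3462 - S}{y + 2962} = \frac{-3462 - -68}{\left(\frac{325}{4} + \frac{\sqrt{365}}{4}\right) + 2962} = \frac{-3462 + 68}{\frac{12173}{4} + \frac{\sqrt{365}}{4}} = - \frac{3394}{\frac{12173}{4} + \frac{\sqrt{365}}{4}}$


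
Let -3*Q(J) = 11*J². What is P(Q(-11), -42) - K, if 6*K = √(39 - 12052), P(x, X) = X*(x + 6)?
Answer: 18382 - I*√12013/6 ≈ 18382.0 - 18.267*I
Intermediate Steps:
Q(J) = -11*J²/3
P(x, X) = X*(6 + x)
K = I*√12013/6 (K = √(39 - 12052)/6 = √(-12013)/6 = (I*√12013)/6 = I*√12013/6 ≈ 18.267*I)
P(Q(-11), -42) - K = -42*(6 - 11/3*(-11)²) - I*√12013/6 = -42*(6 - 11/3*121) - I*√12013/6 = -42*(6 - 1331/3) - I*√12013/6 = -42*(-1313/3) - I*√12013/6 = 18382 - I*√12013/6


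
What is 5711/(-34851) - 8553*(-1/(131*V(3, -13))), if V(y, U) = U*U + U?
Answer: 60456869/237405012 ≈ 0.25466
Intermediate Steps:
V(y, U) = U + U**2 (V(y, U) = U**2 + U = U + U**2)
5711/(-34851) - 8553*(-1/(131*V(3, -13))) = 5711/(-34851) - 8553*1/(1703*(1 - 13)) = 5711*(-1/34851) - 8553/(-13*(-12)*(-131)) = -5711/34851 - 8553/(156*(-131)) = -5711/34851 - 8553/(-20436) = -5711/34851 - 8553*(-1/20436) = -5711/34851 + 2851/6812 = 60456869/237405012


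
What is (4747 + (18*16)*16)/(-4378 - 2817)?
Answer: -1871/1439 ≈ -1.3002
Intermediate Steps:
(4747 + (18*16)*16)/(-4378 - 2817) = (4747 + 288*16)/(-7195) = (4747 + 4608)*(-1/7195) = 9355*(-1/7195) = -1871/1439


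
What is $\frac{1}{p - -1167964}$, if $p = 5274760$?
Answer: $\frac{1}{6442724} \approx 1.5521 \cdot 10^{-7}$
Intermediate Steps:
$\frac{1}{p - -1167964} = \frac{1}{5274760 - -1167964} = \frac{1}{5274760 + 1167964} = \frac{1}{6442724}$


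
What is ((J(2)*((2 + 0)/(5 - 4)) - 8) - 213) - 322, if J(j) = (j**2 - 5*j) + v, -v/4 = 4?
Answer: -587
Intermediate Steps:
v = -16 (v = -4*4 = -16)
J(j) = -16 + j**2 - 5*j (J(j) = (j**2 - 5*j) - 16 = -16 + j**2 - 5*j)
((J(2)*((2 + 0)/(5 - 4)) - 8) - 213) - 322 = (((-16 + 2**2 - 5*2)*((2 + 0)/(5 - 4)) - 8) - 213) - 322 = (((-16 + 4 - 10)*(2/1) - 8) - 213) - 322 = ((-44 - 8) - 213) - 322 = (-52 - 213) - 322 = -265 - 322 = -587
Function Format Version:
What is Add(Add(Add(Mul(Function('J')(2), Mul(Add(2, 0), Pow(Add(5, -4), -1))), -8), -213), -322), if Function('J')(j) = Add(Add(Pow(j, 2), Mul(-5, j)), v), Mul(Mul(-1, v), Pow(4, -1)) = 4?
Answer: -587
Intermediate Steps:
v = -16 (v = Mul(-4, 4) = -16)
Function('J')(j) = Add(-16, Pow(j, 2), Mul(-5, j)) (Function('J')(j) = Add(Add(Pow(j, 2), Mul(-5, j)), -16) = Add(-16, Pow(j, 2), Mul(-5, j)))
Add(Add(Add(Mul(Function('J')(2), Mul(Add(2, 0), Pow(Add(5, -4), -1))), -8), -213), -322) = Add(Add(Add(Mul(Add(-16, Pow(2, 2), Mul(-5, 2)), Mul(Add(2, 0), Pow(Add(5, -4), -1))), -8), -213), -322) = Add(Add(Add(Mul(Add(-16, 4, -10), Mul(2, Pow(1, -1))), -8), -213), -322) = Add(Add(Add(Mul(-22, Mul(2, 1)), -8), -213), -322) = Add(Add(Add(Mul(-22, 2), -8), -213), -322) = Add(Add(Add(-44, -8), -213), -322) = Add(Add(-52, -213), -322) = Add(-265, -322) = -587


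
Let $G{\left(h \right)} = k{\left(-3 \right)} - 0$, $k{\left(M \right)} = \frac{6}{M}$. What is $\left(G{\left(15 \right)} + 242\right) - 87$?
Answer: $153$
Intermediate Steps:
$G{\left(h \right)} = -2$ ($G{\left(h \right)} = \frac{6}{-3} - 0 = 6 \left(- \frac{1}{3}\right) + 0 = -2 + 0 = -2$)
$\left(G{\left(15 \right)} + 242\right) - 87 = \left(-2 + 242\right) - 87 = 240 - 87 = 153$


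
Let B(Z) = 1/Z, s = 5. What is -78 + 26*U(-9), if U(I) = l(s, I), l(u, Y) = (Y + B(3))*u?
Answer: -3614/3 ≈ -1204.7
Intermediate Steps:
l(u, Y) = u*(1/3 + Y) (l(u, Y) = (Y + 1/3)*u = (1/3 + Y)*u = u*(1/3 + Y))
U(I) = 5/3 + 5*I (U(I) = 5*(1/3 + I) = 5/3 + 5*I)
-78 + 26*U(-9) = -78 + 26*(5/3 + 5*(-9)) = -78 + 26*(5/3 - 45) = -78 + 26*(-130/3) = -78 - 3380/3 = -3614/3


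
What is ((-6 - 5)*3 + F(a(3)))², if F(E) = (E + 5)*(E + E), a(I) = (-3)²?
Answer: 47961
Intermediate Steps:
a(I) = 9
F(E) = 2*E*(5 + E) (F(E) = (5 + E)*(2*E) = 2*E*(5 + E))
((-6 - 5)*3 + F(a(3)))² = ((-6 - 5)*3 + 2*9*(5 + 9))² = (-11*3 + 2*9*14)² = (-33 + 252)² = 219² = 47961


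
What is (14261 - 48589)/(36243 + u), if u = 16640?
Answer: -34328/52883 ≈ -0.64913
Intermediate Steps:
(14261 - 48589)/(36243 + u) = (14261 - 48589)/(36243 + 16640) = -34328/52883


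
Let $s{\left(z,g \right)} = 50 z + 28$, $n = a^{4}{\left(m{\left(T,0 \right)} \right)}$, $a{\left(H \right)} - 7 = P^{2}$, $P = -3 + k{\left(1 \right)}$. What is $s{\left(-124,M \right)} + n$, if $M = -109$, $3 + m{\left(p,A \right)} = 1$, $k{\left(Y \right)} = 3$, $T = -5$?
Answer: $-3771$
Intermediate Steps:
$P = 0$ ($P = -3 + 3 = 0$)
$m{\left(p,A \right)} = -2$ ($m{\left(p,A \right)} = -3 + 1 = -2$)
$a{\left(H \right)} = 7$ ($a{\left(H \right)} = 7 + 0^{2} = 7 + 0 = 7$)
$n = 2401$ ($n = 7^{4} = 2401$)
$s{\left(z,g \right)} = 28 + 50 z$
$s{\left(-124,M \right)} + n = \left(28 + 50 \left(-124\right)\right) + 2401 = \left(28 - 6200\right) + 2401 = -6172 + 2401 = -3771$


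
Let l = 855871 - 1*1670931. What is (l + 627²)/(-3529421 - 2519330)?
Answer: 421931/6048751 ≈ 0.069755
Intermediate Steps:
l = -815060 (l = 855871 - 1670931 = -815060)
(l + 627²)/(-3529421 - 2519330) = (-815060 + 627²)/(-3529421 - 2519330) = (-815060 + 393129)/(-6048751) = -421931*(-1/6048751) = 421931/6048751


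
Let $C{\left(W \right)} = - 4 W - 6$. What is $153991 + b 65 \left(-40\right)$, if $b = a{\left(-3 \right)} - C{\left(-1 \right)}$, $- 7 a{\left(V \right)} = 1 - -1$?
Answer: $\frac{1046737}{7} \approx 1.4953 \cdot 10^{5}$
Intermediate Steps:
$C{\left(W \right)} = -6 - 4 W$
$a{\left(V \right)} = - \frac{2}{7}$ ($a{\left(V \right)} = - \frac{1 - -1}{7} = - \frac{1 + 1}{7} = \left(- \frac{1}{7}\right) 2 = - \frac{2}{7}$)
$b = \frac{12}{7}$ ($b = - \frac{2}{7} - \left(-6 - -4\right) = - \frac{2}{7} - \left(-6 + 4\right) = - \frac{2}{7} - -2 = - \frac{2}{7} + 2 = \frac{12}{7} \approx 1.7143$)
$153991 + b 65 \left(-40\right) = 153991 + \frac{12}{7} \cdot 65 \left(-40\right) = 153991 + \frac{780}{7} \left(-40\right) = 153991 - \frac{31200}{7} = \frac{1046737}{7}$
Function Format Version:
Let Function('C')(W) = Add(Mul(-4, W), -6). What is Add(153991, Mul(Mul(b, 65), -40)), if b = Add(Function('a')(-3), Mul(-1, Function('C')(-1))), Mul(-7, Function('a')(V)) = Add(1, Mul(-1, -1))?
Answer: Rational(1046737, 7) ≈ 1.4953e+5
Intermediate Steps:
Function('C')(W) = Add(-6, Mul(-4, W))
Function('a')(V) = Rational(-2, 7) (Function('a')(V) = Mul(Rational(-1, 7), Add(1, Mul(-1, -1))) = Mul(Rational(-1, 7), Add(1, 1)) = Mul(Rational(-1, 7), 2) = Rational(-2, 7))
b = Rational(12, 7) (b = Add(Rational(-2, 7), Mul(-1, Add(-6, Mul(-4, -1)))) = Add(Rational(-2, 7), Mul(-1, Add(-6, 4))) = Add(Rational(-2, 7), Mul(-1, -2)) = Add(Rational(-2, 7), 2) = Rational(12, 7) ≈ 1.7143)
Add(153991, Mul(Mul(b, 65), -40)) = Add(153991, Mul(Mul(Rational(12, 7), 65), -40)) = Add(153991, Mul(Rational(780, 7), -40)) = Add(153991, Rational(-31200, 7)) = Rational(1046737, 7)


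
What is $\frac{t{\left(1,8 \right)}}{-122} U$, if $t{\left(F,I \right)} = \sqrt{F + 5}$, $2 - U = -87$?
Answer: $- \frac{89 \sqrt{6}}{122} \approx -1.7869$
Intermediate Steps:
$U = 89$ ($U = 2 - -87 = 2 + 87 = 89$)
$t{\left(F,I \right)} = \sqrt{5 + F}$
$\frac{t{\left(1,8 \right)}}{-122} U = \frac{\sqrt{5 + 1}}{-122} \cdot 89 = \sqrt{6} \left(- \frac{1}{122}\right) 89 = - \frac{\sqrt{6}}{122} \cdot 89 = - \frac{89 \sqrt{6}}{122}$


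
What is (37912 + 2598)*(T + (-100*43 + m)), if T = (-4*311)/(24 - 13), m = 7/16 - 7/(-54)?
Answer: -424713179815/2376 ≈ -1.7875e+8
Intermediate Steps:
m = 245/432 (m = 7*(1/16) - 7*(-1/54) = 7/16 + 7/54 = 245/432 ≈ 0.56713)
T = -1244/11 ≈ -113.09
(37912 + 2598)*(T + (-100*43 + m)) = (37912 + 2598)*(-1244/11 + (-100*43 + 245/432)) = 40510*(-1244/11 + (-4300 + 245/432)) = 40510*(-1244/11 - 1857355/432) = 40510*(-20968313/4752) = -424713179815/2376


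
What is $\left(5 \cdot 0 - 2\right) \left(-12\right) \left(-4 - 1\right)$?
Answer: $-120$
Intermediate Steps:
$\left(5 \cdot 0 - 2\right) \left(-12\right) \left(-4 - 1\right) = \left(0 - 2\right) \left(-12\right) \left(-5\right) = \left(-2\right) \left(-12\right) \left(-5\right) = 24 \left(-5\right) = -120$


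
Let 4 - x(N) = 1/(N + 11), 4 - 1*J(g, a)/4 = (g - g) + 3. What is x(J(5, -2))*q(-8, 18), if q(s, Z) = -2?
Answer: -118/15 ≈ -7.8667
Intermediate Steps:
J(g, a) = 4 (J(g, a) = 16 - 4*((g - g) + 3) = 16 - 4*(0 + 3) = 16 - 4*3 = 16 - 12 = 4)
x(N) = 4 - 1/(11 + N) (x(N) = 4 - 1/(N + 11) = 4 - 1/(11 + N))
x(J(5, -2))*q(-8, 18) = ((43 + 4*4)/(11 + 4))*(-2) = ((43 + 16)/15)*(-2) = ((1/15)*59)*(-2) = (59/15)*(-2) = -118/15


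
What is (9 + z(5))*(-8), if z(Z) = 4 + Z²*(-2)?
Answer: 296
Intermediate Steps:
z(Z) = 4 - 2*Z²
(9 + z(5))*(-8) = (9 + (4 - 2*5²))*(-8) = (9 + (4 - 2*25))*(-8) = (9 + (4 - 50))*(-8) = (9 - 46)*(-8) = -37*(-8) = 296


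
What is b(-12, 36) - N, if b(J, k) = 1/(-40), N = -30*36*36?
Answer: 1555199/40 ≈ 38880.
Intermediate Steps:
N = -38880 (N = -1080*36 = -38880)
b(J, k) = -1/40
b(-12, 36) - N = -1/40 - 1*(-38880) = -1/40 + 38880 = 1555199/40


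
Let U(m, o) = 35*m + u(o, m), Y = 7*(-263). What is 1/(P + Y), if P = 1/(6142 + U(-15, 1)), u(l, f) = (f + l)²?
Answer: -5813/10701732 ≈ -0.00054318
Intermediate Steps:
Y = -1841
U(m, o) = (m + o)² + 35*m (U(m, o) = 35*m + (m + o)² = (m + o)² + 35*m)
P = 1/5813 (P = 1/(6142 + ((-15 + 1)² + 35*(-15))) = 1/(6142 + ((-14)² - 525)) = 1/(6142 + (196 - 525)) = 1/(6142 - 329) = 1/5813 ≈ 0.00017203)
1/(P + Y) = 1/(1/5813 - 1841) = 1/(-10701732/5813) = -5813/10701732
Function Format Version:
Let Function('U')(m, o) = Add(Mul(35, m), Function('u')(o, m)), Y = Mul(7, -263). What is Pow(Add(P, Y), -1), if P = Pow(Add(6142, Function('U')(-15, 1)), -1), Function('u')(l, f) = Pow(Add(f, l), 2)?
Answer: Rational(-5813, 10701732) ≈ -0.00054318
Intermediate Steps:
Y = -1841
Function('U')(m, o) = Add(Pow(Add(m, o), 2), Mul(35, m)) (Function('U')(m, o) = Add(Mul(35, m), Pow(Add(m, o), 2)) = Add(Pow(Add(m, o), 2), Mul(35, m)))
P = Rational(1, 5813) (P = Pow(Add(6142, Add(Pow(Add(-15, 1), 2), Mul(35, -15))), -1) = Pow(Add(6142, Add(Pow(-14, 2), -525)), -1) = Pow(Add(6142, Add(196, -525)), -1) = Pow(Add(6142, -329), -1) = Pow(5813, -1) = Rational(1, 5813) ≈ 0.00017203)
Pow(Add(P, Y), -1) = Pow(Add(Rational(1, 5813), -1841), -1) = Pow(Rational(-10701732, 5813), -1) = Rational(-5813, 10701732)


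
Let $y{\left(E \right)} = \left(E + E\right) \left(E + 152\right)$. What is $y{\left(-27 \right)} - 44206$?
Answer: $-50956$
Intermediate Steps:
$y{\left(E \right)} = 2 E \left(152 + E\right)$
$y{\left(-27 \right)} - 44206 = 2 \left(-27\right) \left(152 - 27\right) - 44206 = 2 \left(-27\right) 125 - 44206 = -6750 - 44206 = -50956$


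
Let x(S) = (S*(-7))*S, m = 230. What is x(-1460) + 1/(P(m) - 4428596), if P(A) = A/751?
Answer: -49626051511159951/3325875366 ≈ -1.4921e+7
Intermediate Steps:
x(S) = -7*S² (x(S) = (-7*S)*S = -7*S²)
P(A) = A/751 (P(A) = A*(1/751) = A/751)
x(-1460) + 1/(P(m) - 4428596) = -7*(-1460)² + 1/((1/751)*230 - 4428596) = -7*2131600 + 1/(230/751 - 4428596) = -14921200 + 1/(-3325875366/751) = -14921200 - 751/3325875366 = -49626051511159951/3325875366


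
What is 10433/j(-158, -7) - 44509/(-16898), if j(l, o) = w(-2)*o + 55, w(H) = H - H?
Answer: 178744829/929390 ≈ 192.32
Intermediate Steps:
w(H) = 0
j(l, o) = 55 (j(l, o) = 0*o + 55 = 0 + 55 = 55)
10433/j(-158, -7) - 44509/(-16898) = 10433/55 - 44509/(-16898) = 10433*(1/55) - 44509*(-1/16898) = 10433/55 + 44509/16898 = 178744829/929390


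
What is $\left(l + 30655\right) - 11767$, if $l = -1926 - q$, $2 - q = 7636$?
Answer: $24596$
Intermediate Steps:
$q = -7634$ ($q = 2 - 7636 = -7634$)
$l = 5708$ ($l = -1926 - -7634 = -1926 + 7634 = 5708$)
$\left(l + 30655\right) - 11767 = \left(5708 + 30655\right) - 11767 = 36363 - 11767 = 24596$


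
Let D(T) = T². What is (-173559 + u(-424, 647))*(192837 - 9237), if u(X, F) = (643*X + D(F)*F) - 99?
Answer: 49644289378800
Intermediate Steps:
u(X, F) = -99 + F³ + 643*X (u(X, F) = (643*X + F²*F) - 99 = (643*X + F³) - 99 = (F³ + 643*X) - 99 = -99 + F³ + 643*X)
(-173559 + u(-424, 647))*(192837 - 9237) = (-173559 + (-99 + 647³ + 643*(-424)))*(192837 - 9237) = (-173559 + (-99 + 270840023 - 272632))*183600 = (-173559 + 270567292)*183600 = 270393733*183600 = 49644289378800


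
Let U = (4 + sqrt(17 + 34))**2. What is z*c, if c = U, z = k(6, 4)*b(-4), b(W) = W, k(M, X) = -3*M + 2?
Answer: 4288 + 512*sqrt(51) ≈ 7944.4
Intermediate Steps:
k(M, X) = 2 - 3*M
U = (4 + sqrt(51))**2 ≈ 124.13
z = 64 (z = (2 - 3*6)*(-4) = (2 - 18)*(-4) = -16*(-4) = 64)
c = (4 + sqrt(51))**2 ≈ 124.13
z*c = 64*(4 + sqrt(51))**2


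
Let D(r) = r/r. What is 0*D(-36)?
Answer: 0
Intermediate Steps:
D(r) = 1
0*D(-36) = 0*1 = 0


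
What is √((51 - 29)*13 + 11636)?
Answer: √11922 ≈ 109.19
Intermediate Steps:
√((51 - 29)*13 + 11636) = √(22*13 + 11636) = √(286 + 11636) = √11922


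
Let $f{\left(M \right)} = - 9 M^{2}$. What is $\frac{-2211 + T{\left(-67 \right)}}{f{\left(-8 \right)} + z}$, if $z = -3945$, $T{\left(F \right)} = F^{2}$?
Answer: $- \frac{2278}{4521} \approx -0.50387$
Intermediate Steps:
$\frac{-2211 + T{\left(-67 \right)}}{f{\left(-8 \right)} + z} = \frac{-2211 + \left(-67\right)^{2}}{- 9 \left(-8\right)^{2} - 3945} = \frac{-2211 + 4489}{\left(-9\right) 64 - 3945} = \frac{2278}{-576 - 3945} = \frac{2278}{-4521} = 2278 \left(- \frac{1}{4521}\right) = - \frac{2278}{4521}$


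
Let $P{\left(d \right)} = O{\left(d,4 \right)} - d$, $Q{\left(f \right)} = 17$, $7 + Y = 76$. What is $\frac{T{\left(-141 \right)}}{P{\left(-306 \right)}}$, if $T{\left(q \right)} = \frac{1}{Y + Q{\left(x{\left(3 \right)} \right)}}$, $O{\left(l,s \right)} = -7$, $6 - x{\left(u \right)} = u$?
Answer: $\frac{1}{25714} \approx 3.8889 \cdot 10^{-5}$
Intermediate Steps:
$Y = 69$ ($Y = -7 + 76 = 69$)
$x{\left(u \right)} = 6 - u$
$T{\left(q \right)} = \frac{1}{86}$ ($T{\left(q \right)} = \frac{1}{69 + 17} = \frac{1}{86}$)
$P{\left(d \right)} = -7 - d$
$\frac{T{\left(-141 \right)}}{P{\left(-306 \right)}} = \frac{1}{86 \left(-7 - -306\right)} = \frac{1}{86 \left(-7 + 306\right)} = \frac{1}{86 \cdot 299} = \frac{1}{86} \cdot \frac{1}{299} = \frac{1}{25714}$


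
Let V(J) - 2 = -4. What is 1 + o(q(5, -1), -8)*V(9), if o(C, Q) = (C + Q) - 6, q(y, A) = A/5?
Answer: 147/5 ≈ 29.400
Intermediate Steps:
q(y, A) = A/5 (q(y, A) = A*(⅕) = A/5)
o(C, Q) = -6 + C + Q
V(J) = -2 (V(J) = 2 - 4 = -2)
1 + o(q(5, -1), -8)*V(9) = 1 + (-6 + (⅕)*(-1) - 8)*(-2) = 1 + (-6 - ⅕ - 8)*(-2) = 1 - 71/5*(-2) = 1 + 142/5 = 147/5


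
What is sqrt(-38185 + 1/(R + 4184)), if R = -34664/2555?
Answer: 9*I*sqrt(68270925575270)/380552 ≈ 195.41*I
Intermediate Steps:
R = -4952/365 (R = -34664*1/2555 = -4952/365 ≈ -13.567)
sqrt(-38185 + 1/(R + 4184)) = sqrt(-38185 + 1/(-4952/365 + 4184)) = sqrt(-38185 + 1/(1522208/365)) = sqrt(-38185 + 365/1522208) = sqrt(-58125512115/1522208) = 9*I*sqrt(68270925575270)/380552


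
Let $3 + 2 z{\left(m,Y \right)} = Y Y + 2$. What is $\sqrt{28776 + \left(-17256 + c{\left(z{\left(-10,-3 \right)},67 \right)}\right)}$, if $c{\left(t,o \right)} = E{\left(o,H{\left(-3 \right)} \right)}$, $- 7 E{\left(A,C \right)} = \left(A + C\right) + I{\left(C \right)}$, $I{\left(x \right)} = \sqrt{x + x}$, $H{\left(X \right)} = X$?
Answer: $\frac{\sqrt{564032 - 7 i \sqrt{6}}}{7} \approx 107.29 - 0.0016308 i$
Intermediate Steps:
$z{\left(m,Y \right)} = - \frac{1}{2} + \frac{Y^{2}}{2}$ ($z{\left(m,Y \right)} = - \frac{3}{2} + \frac{Y Y + 2}{2} = - \frac{3}{2} + \frac{Y^{2} + 2}{2} = - \frac{3}{2} + \frac{2 + Y^{2}}{2} = - \frac{3}{2} + \left(1 + \frac{Y^{2}}{2}\right) = - \frac{1}{2} + \frac{Y^{2}}{2}$)
$I{\left(x \right)} = \sqrt{2} \sqrt{x}$ ($I{\left(x \right)} = \sqrt{2 x} = \sqrt{2} \sqrt{x}$)
$E{\left(A,C \right)} = - \frac{A}{7} - \frac{C}{7} - \frac{\sqrt{2} \sqrt{C}}{7}$ ($E{\left(A,C \right)} = - \frac{\left(A + C\right) + \sqrt{2} \sqrt{C}}{7} = - \frac{A + C + \sqrt{2} \sqrt{C}}{7} = - \frac{A}{7} - \frac{C}{7} - \frac{\sqrt{2} \sqrt{C}}{7}$)
$c{\left(t,o \right)} = \frac{3}{7} - \frac{o}{7} - \frac{i \sqrt{6}}{7}$ ($c{\left(t,o \right)} = - \frac{o}{7} - - \frac{3}{7} - \frac{\sqrt{2} \sqrt{-3}}{7} = - \frac{o}{7} + \frac{3}{7} - \frac{\sqrt{2} i \sqrt{3}}{7} = - \frac{o}{7} + \frac{3}{7} - \frac{i \sqrt{6}}{7} = \frac{3}{7} - \frac{o}{7} - \frac{i \sqrt{6}}{7}$)
$\sqrt{28776 + \left(-17256 + c{\left(z{\left(-10,-3 \right)},67 \right)}\right)} = \sqrt{28776 - \left(\frac{120856}{7} + \frac{i \sqrt{6}}{7}\right)} = \sqrt{\frac{80576}{7} - \frac{i \sqrt{6}}{7}}$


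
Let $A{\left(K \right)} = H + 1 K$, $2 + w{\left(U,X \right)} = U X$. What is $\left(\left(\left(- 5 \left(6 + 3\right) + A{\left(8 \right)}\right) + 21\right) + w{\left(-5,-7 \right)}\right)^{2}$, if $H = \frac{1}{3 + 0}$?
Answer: $\frac{2704}{9} \approx 300.44$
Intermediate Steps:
$H = \frac{1}{3} \approx 0.33333$
$w{\left(U,X \right)} = -2 + U X$
$A{\left(K \right)} = \frac{1}{3} + K$ ($A{\left(K \right)} = \frac{1}{3} + 1 K = \frac{1}{3} + K$)
$\left(\left(\left(- 5 \left(6 + 3\right) + A{\left(8 \right)}\right) + 21\right) + w{\left(-5,-7 \right)}\right)^{2} = \left(\left(\left(- 5 \left(6 + 3\right) + \left(\frac{1}{3} + 8\right)\right) + 21\right) - -33\right)^{2} = \left(\left(\left(\left(-5\right) 9 + \frac{25}{3}\right) + 21\right) + \left(-2 + 35\right)\right)^{2} = \left(\left(\left(-45 + \frac{25}{3}\right) + 21\right) + 33\right)^{2} = \left(\left(- \frac{110}{3} + 21\right) + 33\right)^{2} = \left(- \frac{47}{3} + 33\right)^{2} = \left(\frac{52}{3}\right)^{2} = \frac{2704}{9}$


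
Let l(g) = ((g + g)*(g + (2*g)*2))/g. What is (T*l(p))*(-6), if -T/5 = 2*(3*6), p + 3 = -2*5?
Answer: -140400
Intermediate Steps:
p = -13 (p = -3 - 2*5 = -3 - 10 = -13)
l(g) = 10*g (l(g) = ((2*g)*(g + 4*g))/g = ((2*g)*(5*g))/g = (10*g²)/g = 10*g)
T = -180 (T = -10*3*6 = -10*18 = -5*36 = -180)
(T*l(p))*(-6) = -1800*(-13)*(-6) = -180*(-130)*(-6) = 23400*(-6) = -140400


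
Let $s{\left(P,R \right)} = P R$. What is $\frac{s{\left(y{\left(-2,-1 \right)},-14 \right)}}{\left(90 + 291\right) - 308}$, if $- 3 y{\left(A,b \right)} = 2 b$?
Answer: $- \frac{28}{219} \approx -0.12785$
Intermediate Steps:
$y{\left(A,b \right)} = - \frac{2 b}{3}$
$\frac{s{\left(y{\left(-2,-1 \right)},-14 \right)}}{\left(90 + 291\right) - 308} = \frac{\left(- \frac{2}{3}\right) \left(-1\right) \left(-14\right)}{\left(90 + 291\right) - 308} = \frac{\frac{2}{3} \left(-14\right)}{381 - 308} = - \frac{28}{3 \cdot 73} = \left(- \frac{28}{3}\right) \frac{1}{73} = - \frac{28}{219}$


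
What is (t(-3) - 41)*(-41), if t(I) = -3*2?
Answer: 1927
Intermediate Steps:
t(I) = -6
(t(-3) - 41)*(-41) = (-6 - 41)*(-41) = -47*(-41) = 1927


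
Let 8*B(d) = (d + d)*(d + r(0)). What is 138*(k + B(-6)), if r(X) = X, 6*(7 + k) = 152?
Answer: 3772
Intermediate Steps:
k = 55/3 (k = -7 + (⅙)*152 = -7 + 76/3 = 55/3 ≈ 18.333)
B(d) = d²/4 (B(d) = ((d + d)*(d + 0))/8 = ((2*d)*d)/8 = (2*d²)/8 = d²/4)
138*(k + B(-6)) = 138*(55/3 + (¼)*(-6)²) = 138*(55/3 + (¼)*36) = 138*(55/3 + 9) = 138*(82/3) = 3772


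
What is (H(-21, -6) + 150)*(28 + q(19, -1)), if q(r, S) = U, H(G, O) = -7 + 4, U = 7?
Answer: 5145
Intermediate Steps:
H(G, O) = -3
q(r, S) = 7
(H(-21, -6) + 150)*(28 + q(19, -1)) = (-3 + 150)*(28 + 7) = 147*35 = 5145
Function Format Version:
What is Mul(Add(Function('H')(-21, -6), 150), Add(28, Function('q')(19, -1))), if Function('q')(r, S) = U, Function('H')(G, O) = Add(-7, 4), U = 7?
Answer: 5145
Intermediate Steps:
Function('H')(G, O) = -3
Function('q')(r, S) = 7
Mul(Add(Function('H')(-21, -6), 150), Add(28, Function('q')(19, -1))) = Mul(Add(-3, 150), Add(28, 7)) = Mul(147, 35) = 5145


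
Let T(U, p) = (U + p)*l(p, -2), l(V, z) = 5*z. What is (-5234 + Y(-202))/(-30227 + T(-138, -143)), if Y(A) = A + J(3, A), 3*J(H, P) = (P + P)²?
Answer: -7732/4329 ≈ -1.7861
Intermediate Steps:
J(H, P) = 4*P²/3 (J(H, P) = (P + P)²/3 = (2*P)²/3 = (4*P²)/3 = 4*P²/3)
T(U, p) = -10*U - 10*p (T(U, p) = (U + p)*(5*(-2)) = (U + p)*(-10) = -10*U - 10*p)
Y(A) = A + 4*A²/3
(-5234 + Y(-202))/(-30227 + T(-138, -143)) = (-5234 + (⅓)*(-202)*(3 + 4*(-202)))/(-30227 + (-10*(-138) - 10*(-143))) = (-5234 + (⅓)*(-202)*(3 - 808))/(-30227 + (1380 + 1430)) = (-5234 + (⅓)*(-202)*(-805))/(-30227 + 2810) = (-5234 + 162610/3)/(-27417) = (146908/3)*(-1/27417) = -7732/4329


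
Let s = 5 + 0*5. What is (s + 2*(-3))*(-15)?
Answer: 15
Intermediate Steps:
s = 5 (s = 5 + 0 = 5)
(s + 2*(-3))*(-15) = (5 + 2*(-3))*(-15) = (5 - 6)*(-15) = -1*(-15) = 15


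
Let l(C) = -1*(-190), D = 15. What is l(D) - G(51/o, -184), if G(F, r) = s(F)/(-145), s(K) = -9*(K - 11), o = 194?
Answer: 5363447/28130 ≈ 190.67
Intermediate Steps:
l(C) = 190
s(K) = 99 - 9*K (s(K) = -9*(-11 + K) = 99 - 9*K)
G(F, r) = -99/145 + 9*F/145 (G(F, r) = (99 - 9*F)/(-145) = (99 - 9*F)*(-1/145) = -99/145 + 9*F/145)
l(D) - G(51/o, -184) = 190 - (-99/145 + 9*(51/194)/145) = 190 - (-99/145 + 9*(51*(1/194))/145) = 190 - (-99/145 + (9/145)*(51/194)) = 190 - (-99/145 + 459/28130) = 190 - 1*(-18747/28130) = 190 + 18747/28130 = 5363447/28130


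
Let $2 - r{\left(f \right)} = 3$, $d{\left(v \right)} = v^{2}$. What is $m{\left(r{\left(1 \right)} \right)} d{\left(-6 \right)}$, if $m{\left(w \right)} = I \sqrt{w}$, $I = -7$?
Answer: $- 252 i \approx - 252.0 i$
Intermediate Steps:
$r{\left(f \right)} = -1$ ($r{\left(f \right)} = 2 - 3 = -1$)
$m{\left(w \right)} = - 7 \sqrt{w}$
$m{\left(r{\left(1 \right)} \right)} d{\left(-6 \right)} = - 7 \sqrt{-1} \left(-6\right)^{2} = - 7 i 36 = - 252 i$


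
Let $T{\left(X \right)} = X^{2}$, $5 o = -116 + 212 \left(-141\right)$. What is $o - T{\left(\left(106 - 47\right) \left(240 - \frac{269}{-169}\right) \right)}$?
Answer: $- \frac{29015118088093}{142805} \approx -2.0318 \cdot 10^{8}$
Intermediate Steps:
$o = - \frac{30008}{5}$ ($o = \frac{-116 + 212 \left(-141\right)}{5} = \frac{-116 - 29892}{5} = \frac{1}{5} \left(-30008\right) = - \frac{30008}{5} \approx -6001.6$)
$o - T{\left(\left(106 - 47\right) \left(240 - \frac{269}{-169}\right) \right)} = - \frac{30008}{5} - \left(\left(106 - 47\right) \left(240 - \frac{269}{-169}\right)\right)^{2} = - \frac{30008}{5} - \left(59 \left(240 - - \frac{269}{169}\right)\right)^{2} = - \frac{30008}{5} - \left(59 \left(240 + \frac{269}{169}\right)\right)^{2} = - \frac{30008}{5} - \left(59 \cdot \frac{40829}{169}\right)^{2} = - \frac{30008}{5} - \left(\frac{2408911}{169}\right)^{2} = - \frac{30008}{5} - \frac{5802852205921}{28561} = - \frac{29015118088093}{142805}$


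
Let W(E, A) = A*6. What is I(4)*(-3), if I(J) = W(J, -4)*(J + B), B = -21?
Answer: -1224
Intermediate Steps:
W(E, A) = 6*A
I(J) = 504 - 24*J (I(J) = (6*(-4))*(J - 21) = -24*(-21 + J) = 504 - 24*J)
I(4)*(-3) = (504 - 24*4)*(-3) = (504 - 96)*(-3) = 408*(-3) = -1224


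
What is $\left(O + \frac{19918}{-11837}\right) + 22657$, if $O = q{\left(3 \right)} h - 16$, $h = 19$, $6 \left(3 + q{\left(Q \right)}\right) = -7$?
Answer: $\frac{1602267019}{71022} \approx 22560.0$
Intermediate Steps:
$q{\left(Q \right)} = - \frac{25}{6}$ ($q{\left(Q \right)} = -3 + \frac{1}{6} \left(-7\right) = -3 - \frac{7}{6} = - \frac{25}{6}$)
$O = - \frac{571}{6}$ ($O = \left(- \frac{25}{6}\right) 19 - 16 = - \frac{475}{6} - 16 = - \frac{571}{6} \approx -95.167$)
$\left(O + \frac{19918}{-11837}\right) + 22657 = \left(- \frac{571}{6} + \frac{19918}{-11837}\right) + 22657 = \left(- \frac{571}{6} + 19918 \left(- \frac{1}{11837}\right)\right) + 22657 = \left(- \frac{571}{6} - \frac{19918}{11837}\right) + 22657 = - \frac{6878435}{71022} + 22657 = \frac{1602267019}{71022}$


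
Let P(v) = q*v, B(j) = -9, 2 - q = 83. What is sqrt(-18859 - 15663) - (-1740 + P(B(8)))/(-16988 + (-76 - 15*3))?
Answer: -337/5703 + I*sqrt(34522) ≈ -0.059092 + 185.8*I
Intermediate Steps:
q = -81 (q = 2 - 1*83 = 2 - 83 = -81)
P(v) = -81*v
sqrt(-18859 - 15663) - (-1740 + P(B(8)))/(-16988 + (-76 - 15*3)) = sqrt(-18859 - 15663) - (-1740 - 81*(-9))/(-16988 + (-76 - 15*3)) = sqrt(-34522) - (-1740 + 729)/(-16988 + (-76 - 45)) = I*sqrt(34522) - (-1011)/(-16988 - 121) = I*sqrt(34522) - (-1011)/(-17109) = I*sqrt(34522) - (-1011)*(-1)/17109 = I*sqrt(34522) - 1*337/5703 = I*sqrt(34522) - 337/5703 = -337/5703 + I*sqrt(34522)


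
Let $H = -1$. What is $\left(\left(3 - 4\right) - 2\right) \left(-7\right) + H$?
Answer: $20$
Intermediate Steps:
$\left(\left(3 - 4\right) - 2\right) \left(-7\right) + H = \left(\left(3 - 4\right) - 2\right) \left(-7\right) - 1 = \left(-1 - 2\right) \left(-7\right) - 1 = \left(-3\right) \left(-7\right) - 1 = 21 - 1 = 20$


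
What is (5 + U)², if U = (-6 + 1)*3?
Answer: 100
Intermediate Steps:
U = -15 (U = -5*3 = -15)
(5 + U)² = (5 - 15)² = (-10)² = 100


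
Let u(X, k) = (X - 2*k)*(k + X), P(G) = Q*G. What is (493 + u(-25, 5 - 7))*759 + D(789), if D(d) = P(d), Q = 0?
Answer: 804540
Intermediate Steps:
P(G) = 0 (P(G) = 0*G = 0)
u(X, k) = (X + k)*(X - 2*k) (u(X, k) = (X - 2*k)*(X + k) = (X + k)*(X - 2*k))
D(d) = 0
(493 + u(-25, 5 - 7))*759 + D(789) = (493 + ((-25)**2 - 2*(5 - 7)**2 - 1*(-25)*(5 - 7)))*759 + 0 = (493 + (625 - 2*(-2)**2 - 1*(-25)*(-2)))*759 + 0 = (493 + (625 - 2*4 - 50))*759 + 0 = (493 + (625 - 8 - 50))*759 + 0 = (493 + 567)*759 + 0 = 1060*759 + 0 = 804540 + 0 = 804540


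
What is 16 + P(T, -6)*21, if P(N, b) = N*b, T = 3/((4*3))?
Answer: -31/2 ≈ -15.500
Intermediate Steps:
T = ¼ (T = 3/12 = 3*(1/12) = ¼ ≈ 0.25000)
16 + P(T, -6)*21 = 16 + ((¼)*(-6))*21 = 16 - 3/2*21 = 16 - 63/2 = -31/2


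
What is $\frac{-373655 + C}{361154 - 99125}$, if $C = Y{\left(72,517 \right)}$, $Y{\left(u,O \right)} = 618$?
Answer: $- \frac{373037}{262029} \approx -1.4236$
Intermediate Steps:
$C = 618$
$\frac{-373655 + C}{361154 - 99125} = \frac{-373655 + 618}{361154 - 99125} = - \frac{373037}{262029}$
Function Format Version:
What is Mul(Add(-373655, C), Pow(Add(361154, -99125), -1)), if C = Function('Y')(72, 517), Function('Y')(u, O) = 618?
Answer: Rational(-373037, 262029) ≈ -1.4236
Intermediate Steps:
C = 618
Mul(Add(-373655, C), Pow(Add(361154, -99125), -1)) = Mul(Add(-373655, 618), Pow(Add(361154, -99125), -1)) = Mul(-373037, Pow(262029, -1)) = Mul(-373037, Rational(1, 262029)) = Rational(-373037, 262029)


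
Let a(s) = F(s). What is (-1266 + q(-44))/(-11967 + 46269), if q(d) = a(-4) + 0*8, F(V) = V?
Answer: -635/17151 ≈ -0.037024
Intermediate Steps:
a(s) = s
q(d) = -4 (q(d) = -4 + 0*8 = -4 + 0 = -4)
(-1266 + q(-44))/(-11967 + 46269) = (-1266 - 4)/(-11967 + 46269) = -1270/34302 = -1270*1/34302 = -635/17151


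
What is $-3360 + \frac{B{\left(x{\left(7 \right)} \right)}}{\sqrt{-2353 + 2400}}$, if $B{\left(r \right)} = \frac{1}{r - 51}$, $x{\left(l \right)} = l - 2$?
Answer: $-3360 - \frac{\sqrt{47}}{2162} \approx -3360.0$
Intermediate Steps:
$x{\left(l \right)} = -2 + l$
$B{\left(r \right)} = \frac{1}{-51 + r}$
$-3360 + \frac{B{\left(x{\left(7 \right)} \right)}}{\sqrt{-2353 + 2400}} = -3360 + \frac{1}{\left(-51 + \left(-2 + 7\right)\right) \sqrt{-2353 + 2400}} = -3360 + \frac{1}{\left(-51 + 5\right) \sqrt{47}} = -3360 + \frac{\frac{1}{47} \sqrt{47}}{-46} = -3360 - \frac{\frac{1}{47} \sqrt{47}}{46} = -3360 - \frac{\sqrt{47}}{2162}$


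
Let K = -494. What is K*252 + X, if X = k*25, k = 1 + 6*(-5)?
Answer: -125213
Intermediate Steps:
k = -29 (k = 1 - 30 = -29)
X = -725 (X = -29*25 = -725)
K*252 + X = -494*252 - 725 = -124488 - 725 = -125213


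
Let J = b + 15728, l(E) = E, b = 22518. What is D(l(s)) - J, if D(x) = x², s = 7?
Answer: -38197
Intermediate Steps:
J = 38246 (J = 22518 + 15728 = 38246)
D(l(s)) - J = 7² - 1*38246 = 49 - 38246 = -38197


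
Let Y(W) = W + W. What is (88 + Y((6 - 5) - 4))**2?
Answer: 6724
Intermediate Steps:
Y(W) = 2*W
(88 + Y((6 - 5) - 4))**2 = (88 + 2*((6 - 5) - 4))**2 = (88 + 2*(1 - 4))**2 = (88 + 2*(-3))**2 = (88 - 6)**2 = 82**2 = 6724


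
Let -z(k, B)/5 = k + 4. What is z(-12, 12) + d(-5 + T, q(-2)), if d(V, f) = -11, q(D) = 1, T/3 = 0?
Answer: 29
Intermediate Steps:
T = 0 (T = 3*0 = 0)
z(k, B) = -20 - 5*k (z(k, B) = -5*(k + 4) = -5*(4 + k) = -20 - 5*k)
z(-12, 12) + d(-5 + T, q(-2)) = (-20 - 5*(-12)) - 11 = (-20 + 60) - 11 = 40 - 11 = 29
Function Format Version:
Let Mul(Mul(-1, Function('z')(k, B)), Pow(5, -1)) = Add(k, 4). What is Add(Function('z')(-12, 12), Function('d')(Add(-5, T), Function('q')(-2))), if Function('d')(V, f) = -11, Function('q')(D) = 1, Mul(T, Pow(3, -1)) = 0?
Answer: 29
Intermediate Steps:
T = 0 (T = Mul(3, 0) = 0)
Function('z')(k, B) = Add(-20, Mul(-5, k)) (Function('z')(k, B) = Mul(-5, Add(k, 4)) = Mul(-5, Add(4, k)) = Add(-20, Mul(-5, k)))
Add(Function('z')(-12, 12), Function('d')(Add(-5, T), Function('q')(-2))) = Add(Add(-20, Mul(-5, -12)), -11) = Add(Add(-20, 60), -11) = Add(40, -11) = 29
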